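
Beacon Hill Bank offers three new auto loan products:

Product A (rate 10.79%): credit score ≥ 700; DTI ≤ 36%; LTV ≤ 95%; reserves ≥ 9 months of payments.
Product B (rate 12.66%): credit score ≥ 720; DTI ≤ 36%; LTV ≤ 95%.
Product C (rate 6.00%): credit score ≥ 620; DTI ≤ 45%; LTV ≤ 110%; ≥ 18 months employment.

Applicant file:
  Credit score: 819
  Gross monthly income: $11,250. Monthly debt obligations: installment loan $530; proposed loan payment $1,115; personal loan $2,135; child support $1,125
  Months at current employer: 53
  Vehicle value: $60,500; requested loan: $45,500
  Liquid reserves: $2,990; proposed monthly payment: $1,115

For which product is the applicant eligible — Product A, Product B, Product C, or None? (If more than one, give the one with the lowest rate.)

Total debts = (530 + 1,115 + 2,135 + 1,125) = 4,905; DTI = 4,905/11,250 = 43.6%.
LTV = 45,500/60,500 = 75.2%.
Reserves = 2,990/1,115 = 2.7 months.
Product A: score 819 ≥ 700; DTI 43.6% > 36%; LTV 75.2% ≤ 95%; reserves 2.7 < 9 mo → does not qualify.
Product B: score 819 ≥ 720; DTI 43.6% > 36%; LTV 75.2% ≤ 95% → does not qualify.
Product C: score 819 ≥ 620; DTI 43.6% ≤ 45%; LTV 75.2% ≤ 110%; employment 53 ≥ 18 mo → qualifies.

Product C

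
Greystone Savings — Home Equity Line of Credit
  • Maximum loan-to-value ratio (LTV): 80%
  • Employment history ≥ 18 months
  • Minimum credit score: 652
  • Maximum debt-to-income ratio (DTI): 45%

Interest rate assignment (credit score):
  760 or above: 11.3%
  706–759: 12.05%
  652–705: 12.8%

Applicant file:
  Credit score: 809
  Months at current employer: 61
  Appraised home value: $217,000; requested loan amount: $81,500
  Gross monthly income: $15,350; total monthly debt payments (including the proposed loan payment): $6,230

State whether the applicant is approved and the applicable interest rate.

Approved at 11.3%

Credit score 809 ≥ 652 (meets minimum)
Employment 61 ≥ 18 months
DTI = 6,230/15,350 = 40.6% ≤ 45%
Loan-to-value = 81,500/217,000 = 37.6% — pass (80% max)
All requirements met. Score 809 falls in the 760 or above tier → 11.3%.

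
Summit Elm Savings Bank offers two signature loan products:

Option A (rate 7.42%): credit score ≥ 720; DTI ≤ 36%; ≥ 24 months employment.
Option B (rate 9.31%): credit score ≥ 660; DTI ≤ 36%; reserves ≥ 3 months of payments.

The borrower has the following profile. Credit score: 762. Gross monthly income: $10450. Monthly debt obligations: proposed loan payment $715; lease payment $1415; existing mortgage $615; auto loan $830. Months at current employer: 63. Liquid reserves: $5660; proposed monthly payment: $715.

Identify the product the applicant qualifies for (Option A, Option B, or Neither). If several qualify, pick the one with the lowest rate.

Option A

Total debts = (715 + 1,415 + 615 + 830) = 3,575; DTI = 3,575/10,450 = 34.2%.
Reserves = 5,660/715 = 7.9 months.
Option A: score 762 ≥ 720; DTI 34.2% ≤ 36%; employment 63 ≥ 24 mo → qualifies.
Option B: score 762 ≥ 660; DTI 34.2% ≤ 36%; reserves 7.9 ≥ 3 mo → qualifies.
Qualifying: Option A, Option B. Lowest rate is 7.42% → Option A.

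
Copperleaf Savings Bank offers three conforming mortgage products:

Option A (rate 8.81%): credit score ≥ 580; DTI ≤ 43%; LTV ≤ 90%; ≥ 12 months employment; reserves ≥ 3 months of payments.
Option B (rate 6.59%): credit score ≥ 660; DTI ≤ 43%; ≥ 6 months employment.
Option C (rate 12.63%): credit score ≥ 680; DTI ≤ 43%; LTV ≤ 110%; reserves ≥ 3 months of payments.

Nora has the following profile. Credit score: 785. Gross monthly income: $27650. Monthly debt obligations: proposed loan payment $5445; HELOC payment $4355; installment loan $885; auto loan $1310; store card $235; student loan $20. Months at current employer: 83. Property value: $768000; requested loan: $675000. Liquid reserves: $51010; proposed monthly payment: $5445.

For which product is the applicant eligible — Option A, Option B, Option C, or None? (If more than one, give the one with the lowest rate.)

Total debts = (5,445 + 4,355 + 885 + 1,310 + 235 + 20) = 12,250; DTI = 12,250/27,650 = 44.3%.
LTV = 675,000/768,000 = 87.9%.
Reserves = 51,010/5,445 = 9.4 months.
Option A: score 785 ≥ 580; DTI 44.3% > 43%; LTV 87.9% ≤ 90%; employment 83 ≥ 12 mo; reserves 9.4 ≥ 3 mo → does not qualify.
Option B: score 785 ≥ 660; DTI 44.3% > 43%; employment 83 ≥ 6 mo → does not qualify.
Option C: score 785 ≥ 680; DTI 44.3% > 43%; LTV 87.9% ≤ 110%; reserves 9.4 ≥ 3 mo → does not qualify.

None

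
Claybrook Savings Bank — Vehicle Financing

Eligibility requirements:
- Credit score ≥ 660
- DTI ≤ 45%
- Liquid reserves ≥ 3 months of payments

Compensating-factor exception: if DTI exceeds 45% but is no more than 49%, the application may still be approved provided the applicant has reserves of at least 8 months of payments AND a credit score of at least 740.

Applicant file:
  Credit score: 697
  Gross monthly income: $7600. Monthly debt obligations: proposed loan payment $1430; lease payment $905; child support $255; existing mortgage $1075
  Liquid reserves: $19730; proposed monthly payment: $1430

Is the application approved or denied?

Credit score 697 ≥ 660 (meets base)
Total debts = (1,430 + 905 + 255 + 1,075) = 3,665. DTI: 3,665 ÷ 7,600 = 48.2%, over the 45% base limit.
Reserves: 19,730 ÷ 1,430 = 13.8 months (meets 3-month minimum)
48.2% falls in the override range (45%–49%), so the compensating-factor test applies.
Reserves 13.8 ≥ 8 months; credit score 697 < 740.
Override conditions not both satisfied; exception does not apply.

Denied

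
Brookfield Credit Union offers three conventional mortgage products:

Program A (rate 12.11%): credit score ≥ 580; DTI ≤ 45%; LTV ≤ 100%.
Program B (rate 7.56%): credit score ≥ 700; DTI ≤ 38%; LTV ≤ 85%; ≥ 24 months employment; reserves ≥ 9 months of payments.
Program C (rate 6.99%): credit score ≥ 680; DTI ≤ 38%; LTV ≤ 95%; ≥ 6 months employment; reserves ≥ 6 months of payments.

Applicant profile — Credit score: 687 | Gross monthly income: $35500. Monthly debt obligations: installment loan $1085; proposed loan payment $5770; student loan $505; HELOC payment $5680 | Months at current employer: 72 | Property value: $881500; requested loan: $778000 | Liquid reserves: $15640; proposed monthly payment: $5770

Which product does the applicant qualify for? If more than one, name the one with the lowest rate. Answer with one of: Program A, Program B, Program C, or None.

Total debts = (1,085 + 5,770 + 505 + 5,680) = 13,040; DTI = 13,040/35,500 = 36.7%.
LTV = 778,000/881,500 = 88.3%.
Reserves = 15,640/5,770 = 2.7 months.
Program A: score 687 ≥ 580; DTI 36.7% ≤ 45%; LTV 88.3% ≤ 100% → qualifies.
Program B: score 687 < 700; DTI 36.7% ≤ 38%; LTV 88.3% > 85%; employment 72 ≥ 24 mo; reserves 2.7 < 9 mo → does not qualify.
Program C: score 687 ≥ 680; DTI 36.7% ≤ 38%; LTV 88.3% ≤ 95%; employment 72 ≥ 6 mo; reserves 2.7 < 6 mo → does not qualify.

Program A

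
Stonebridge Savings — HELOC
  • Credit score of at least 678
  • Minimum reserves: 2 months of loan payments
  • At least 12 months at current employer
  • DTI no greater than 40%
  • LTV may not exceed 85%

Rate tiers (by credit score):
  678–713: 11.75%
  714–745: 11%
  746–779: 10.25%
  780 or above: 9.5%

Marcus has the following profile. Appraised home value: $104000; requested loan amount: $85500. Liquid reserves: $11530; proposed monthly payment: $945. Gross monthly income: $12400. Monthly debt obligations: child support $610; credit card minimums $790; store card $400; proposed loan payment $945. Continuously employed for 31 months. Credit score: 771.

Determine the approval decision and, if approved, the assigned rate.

Credit score 771 ≥ 678 (meets minimum)
Total monthly debts = (610 + 790 + 400 + 945) = 2,745. DTI = 2,745/12,400 = 22.1% ≤ 40%
Reserves = 11,530/945 = 12.2 months ≥ 2
Employment 31 ≥ 12 months
LTV = 85,500/104,000 = 82.2% ≤ 85%
All requirements met. Score 771 falls in the 746–779 tier → 10.25%.

Approved at 10.25%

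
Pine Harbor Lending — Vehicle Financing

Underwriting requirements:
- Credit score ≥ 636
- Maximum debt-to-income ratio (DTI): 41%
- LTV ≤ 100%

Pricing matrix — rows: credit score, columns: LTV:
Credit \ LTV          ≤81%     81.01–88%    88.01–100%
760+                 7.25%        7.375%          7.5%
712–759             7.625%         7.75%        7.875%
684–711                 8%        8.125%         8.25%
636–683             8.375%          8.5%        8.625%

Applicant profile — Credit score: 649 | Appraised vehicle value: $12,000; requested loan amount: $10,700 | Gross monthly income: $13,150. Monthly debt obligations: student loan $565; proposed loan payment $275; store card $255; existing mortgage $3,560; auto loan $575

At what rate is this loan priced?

Credit score 649 ≥ 636; Total monthly debts = (565 + 275 + 255 + 3,560 + 575) = 5,230. DTI: 5,230 ÷ 13,150 = 39.8%, within the 41% cap
LTV: 10,700 ÷ 12,000 = 89.2%, within 100% cap
Row: 649 falls in 636–683. Column: 89.2% falls in 88.01–100%. Rate = 8.625%.

8.625%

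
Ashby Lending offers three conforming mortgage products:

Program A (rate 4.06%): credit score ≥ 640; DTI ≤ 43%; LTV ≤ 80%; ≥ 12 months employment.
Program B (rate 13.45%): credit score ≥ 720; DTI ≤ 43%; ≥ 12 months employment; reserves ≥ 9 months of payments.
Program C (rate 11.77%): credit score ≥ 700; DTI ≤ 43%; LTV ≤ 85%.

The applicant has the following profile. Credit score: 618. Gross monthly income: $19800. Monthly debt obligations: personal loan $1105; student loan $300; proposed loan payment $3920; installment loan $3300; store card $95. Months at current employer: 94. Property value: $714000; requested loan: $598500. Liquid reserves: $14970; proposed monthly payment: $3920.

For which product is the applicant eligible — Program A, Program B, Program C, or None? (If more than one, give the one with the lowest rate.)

Total debts = (1,105 + 300 + 3,920 + 3,300 + 95) = 8,720; DTI = 8,720/19,800 = 44%.
LTV = 598,500/714,000 = 83.8%.
Reserves = 14,970/3,920 = 3.8 months.
Program A: score 618 < 640; DTI 44% > 43%; LTV 83.8% > 80%; employment 94 ≥ 12 mo → does not qualify.
Program B: score 618 < 720; DTI 44% > 43%; employment 94 ≥ 12 mo; reserves 3.8 < 9 mo → does not qualify.
Program C: score 618 < 700; DTI 44% > 43%; LTV 83.8% ≤ 85% → does not qualify.

None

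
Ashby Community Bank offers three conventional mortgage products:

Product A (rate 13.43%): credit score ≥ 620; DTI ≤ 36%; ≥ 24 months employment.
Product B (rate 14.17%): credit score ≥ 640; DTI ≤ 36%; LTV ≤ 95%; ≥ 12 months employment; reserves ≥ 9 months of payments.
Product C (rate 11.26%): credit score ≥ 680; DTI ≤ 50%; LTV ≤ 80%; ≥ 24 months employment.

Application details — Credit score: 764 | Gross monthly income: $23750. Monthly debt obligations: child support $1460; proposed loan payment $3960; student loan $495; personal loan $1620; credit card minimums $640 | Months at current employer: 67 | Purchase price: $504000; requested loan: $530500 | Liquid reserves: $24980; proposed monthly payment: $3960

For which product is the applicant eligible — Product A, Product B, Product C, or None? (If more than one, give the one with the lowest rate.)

Total debts = (1,460 + 3,960 + 495 + 1,620 + 640) = 8,175; DTI = 8,175/23,750 = 34.4%.
LTV = 530,500/504,000 = 105.3%.
Reserves = 24,980/3,960 = 6.3 months.
Product A: score 764 ≥ 620; DTI 34.4% ≤ 36%; employment 67 ≥ 24 mo → qualifies.
Product B: score 764 ≥ 640; DTI 34.4% ≤ 36%; LTV 105.3% > 95%; employment 67 ≥ 12 mo; reserves 6.3 < 9 mo → does not qualify.
Product C: score 764 ≥ 680; DTI 34.4% ≤ 50%; LTV 105.3% > 80%; employment 67 ≥ 24 mo → does not qualify.

Product A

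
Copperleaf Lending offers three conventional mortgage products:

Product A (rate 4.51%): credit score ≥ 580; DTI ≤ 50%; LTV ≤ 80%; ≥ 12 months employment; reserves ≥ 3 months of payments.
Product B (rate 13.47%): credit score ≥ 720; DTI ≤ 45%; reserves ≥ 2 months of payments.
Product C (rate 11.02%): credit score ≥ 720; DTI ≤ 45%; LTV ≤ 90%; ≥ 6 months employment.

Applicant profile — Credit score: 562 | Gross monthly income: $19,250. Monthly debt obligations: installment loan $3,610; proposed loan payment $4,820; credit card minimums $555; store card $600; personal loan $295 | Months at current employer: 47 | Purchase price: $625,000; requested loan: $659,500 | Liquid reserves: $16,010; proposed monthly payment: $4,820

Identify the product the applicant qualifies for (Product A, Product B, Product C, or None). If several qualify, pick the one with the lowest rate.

Total debts = (3,610 + 4,820 + 555 + 600 + 295) = 9,880; DTI = 9,880/19,250 = 51.3%.
LTV = 659,500/625,000 = 105.5%.
Reserves = 16,010/4,820 = 3.3 months.
Product A: score 562 < 580; DTI 51.3% > 50%; LTV 105.5% > 80%; employment 47 ≥ 12 mo; reserves 3.3 ≥ 3 mo → does not qualify.
Product B: score 562 < 720; DTI 51.3% > 45%; reserves 3.3 ≥ 2 mo → does not qualify.
Product C: score 562 < 720; DTI 51.3% > 45%; LTV 105.5% > 90%; employment 47 ≥ 6 mo → does not qualify.

None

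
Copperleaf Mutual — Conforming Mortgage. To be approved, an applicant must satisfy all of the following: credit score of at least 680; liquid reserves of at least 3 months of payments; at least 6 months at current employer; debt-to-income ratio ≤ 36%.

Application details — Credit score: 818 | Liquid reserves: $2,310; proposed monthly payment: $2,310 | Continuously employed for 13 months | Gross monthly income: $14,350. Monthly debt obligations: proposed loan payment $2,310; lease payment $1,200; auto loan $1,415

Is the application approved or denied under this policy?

Denied

Credit score 818 ≥ 680 (meets)
Reserves = 2,310/2,310 = 1.0 months < 3
Employment 13 ≥ 6 months
Total monthly debts = (2,310 + 1,200 + 1,415) = 4,925. Debt-to-income = 4,925/14,350 = 34.3% — meets 36% limit
Fails on reserves.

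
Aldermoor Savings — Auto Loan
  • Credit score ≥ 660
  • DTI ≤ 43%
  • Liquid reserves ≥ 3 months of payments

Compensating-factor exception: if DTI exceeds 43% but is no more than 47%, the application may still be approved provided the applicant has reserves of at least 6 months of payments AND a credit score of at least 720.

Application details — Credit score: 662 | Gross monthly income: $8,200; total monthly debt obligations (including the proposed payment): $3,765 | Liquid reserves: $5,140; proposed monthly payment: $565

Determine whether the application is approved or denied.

Denied

Credit score 662 ≥ 660 (meets base)
DTI = 3,765/8,200 = 45.9% > 43% — standard DTI limit exceeded.
Reserves: 5,140 ÷ 565 = 9.1 months (meets 3-month minimum)
45.9% falls in the override range (43%–47%), so the compensating-factor test applies.
Override check — reserves: 9.1 mo (ok); score: 662 (below 720).
Compensating-factor requirement not fully met.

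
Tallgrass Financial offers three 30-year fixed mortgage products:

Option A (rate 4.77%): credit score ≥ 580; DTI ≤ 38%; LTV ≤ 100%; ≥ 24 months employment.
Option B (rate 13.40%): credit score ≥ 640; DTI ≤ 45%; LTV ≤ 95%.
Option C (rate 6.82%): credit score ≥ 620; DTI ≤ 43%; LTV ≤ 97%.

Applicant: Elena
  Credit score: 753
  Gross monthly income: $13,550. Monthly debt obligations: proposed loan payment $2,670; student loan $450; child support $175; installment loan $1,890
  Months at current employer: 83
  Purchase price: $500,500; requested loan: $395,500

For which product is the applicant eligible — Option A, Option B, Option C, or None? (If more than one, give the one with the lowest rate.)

Option C

Total debts = (2,670 + 450 + 175 + 1,890) = 5,185; DTI = 5,185/13,550 = 38.3%.
LTV = 395,500/500,500 = 79%.
Option A: score 753 ≥ 580; DTI 38.3% > 38%; LTV 79% ≤ 100%; employment 83 ≥ 24 mo → does not qualify.
Option B: score 753 ≥ 640; DTI 38.3% ≤ 45%; LTV 79% ≤ 95% → qualifies.
Option C: score 753 ≥ 620; DTI 38.3% ≤ 43%; LTV 79% ≤ 97% → qualifies.
Qualifying: Option B, Option C. Lowest rate is 6.82% → Option C.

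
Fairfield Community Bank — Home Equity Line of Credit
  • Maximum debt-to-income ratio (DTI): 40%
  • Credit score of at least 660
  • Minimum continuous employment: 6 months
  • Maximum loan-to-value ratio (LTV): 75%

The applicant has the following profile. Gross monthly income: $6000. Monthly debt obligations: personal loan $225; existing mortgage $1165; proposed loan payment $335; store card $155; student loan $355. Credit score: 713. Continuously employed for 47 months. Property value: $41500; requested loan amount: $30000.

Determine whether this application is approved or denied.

Total monthly debts = (225 + 1,165 + 335 + 155 + 355) = 2,235. Debt-to-income = 2,235/6,000 = 37.2% — meets 40% limit
Credit score 713 ≥ 660 (meets)
Employment 47 ≥ 6 months
LTV = 30,000/41,500 = 72.3% ≤ 75%
All criteria satisfied.

Approved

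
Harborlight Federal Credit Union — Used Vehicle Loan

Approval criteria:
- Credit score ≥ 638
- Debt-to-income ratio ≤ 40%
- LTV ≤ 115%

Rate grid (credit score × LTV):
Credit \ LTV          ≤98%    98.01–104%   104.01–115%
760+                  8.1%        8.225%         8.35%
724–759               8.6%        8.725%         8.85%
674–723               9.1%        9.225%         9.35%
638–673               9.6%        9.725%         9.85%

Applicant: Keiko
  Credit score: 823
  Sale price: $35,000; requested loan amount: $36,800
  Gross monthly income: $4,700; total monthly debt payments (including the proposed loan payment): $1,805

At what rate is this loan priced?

8.35%

Credit score 823 ≥ 638; Debt-to-income = 1,805/4,700 = 38.4% — meets 40% limit
Loan-to-value = 36,800/35,000 = 105.1% — pass (115% max)
Score 823 is in the 760+ band; LTV 105.1% is in the 104.01–115% band → 8.35%.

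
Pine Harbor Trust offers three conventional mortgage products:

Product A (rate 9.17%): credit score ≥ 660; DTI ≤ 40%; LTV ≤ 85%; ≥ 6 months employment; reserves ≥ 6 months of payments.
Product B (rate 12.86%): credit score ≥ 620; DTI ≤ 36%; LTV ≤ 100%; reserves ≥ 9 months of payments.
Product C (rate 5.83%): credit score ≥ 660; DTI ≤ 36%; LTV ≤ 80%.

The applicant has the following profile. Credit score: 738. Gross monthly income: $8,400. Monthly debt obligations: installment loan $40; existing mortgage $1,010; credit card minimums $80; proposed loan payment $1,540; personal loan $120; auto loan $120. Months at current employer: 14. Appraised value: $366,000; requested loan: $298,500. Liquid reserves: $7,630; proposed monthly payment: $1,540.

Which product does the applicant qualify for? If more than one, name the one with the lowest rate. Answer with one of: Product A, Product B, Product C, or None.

Total debts = (40 + 1,010 + 80 + 1,540 + 120 + 120) = 2,910; DTI = 2,910/8,400 = 34.6%.
LTV = 298,500/366,000 = 81.6%.
Reserves = 7,630/1,540 = 5.0 months.
Product A: score 738 ≥ 660; DTI 34.6% ≤ 40%; LTV 81.6% ≤ 85%; employment 14 ≥ 6 mo; reserves 5.0 < 6 mo → does not qualify.
Product B: score 738 ≥ 620; DTI 34.6% ≤ 36%; LTV 81.6% ≤ 100%; reserves 5.0 < 9 mo → does not qualify.
Product C: score 738 ≥ 660; DTI 34.6% ≤ 36%; LTV 81.6% > 80% → does not qualify.

None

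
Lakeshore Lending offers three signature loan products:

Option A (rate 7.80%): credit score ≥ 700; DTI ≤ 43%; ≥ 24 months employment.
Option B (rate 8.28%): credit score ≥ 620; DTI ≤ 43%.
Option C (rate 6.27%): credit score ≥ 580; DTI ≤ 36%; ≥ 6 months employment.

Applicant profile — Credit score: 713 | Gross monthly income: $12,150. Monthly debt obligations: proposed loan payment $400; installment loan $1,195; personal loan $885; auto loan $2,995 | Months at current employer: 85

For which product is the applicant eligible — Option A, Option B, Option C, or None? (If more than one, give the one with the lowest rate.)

Total debts = (400 + 1,195 + 885 + 2,995) = 5,475; DTI = 5,475/12,150 = 45.1%.
Option A: score 713 ≥ 700; DTI 45.1% > 43%; employment 85 ≥ 24 mo → does not qualify.
Option B: score 713 ≥ 620; DTI 45.1% > 43% → does not qualify.
Option C: score 713 ≥ 580; DTI 45.1% > 36%; employment 85 ≥ 6 mo → does not qualify.

None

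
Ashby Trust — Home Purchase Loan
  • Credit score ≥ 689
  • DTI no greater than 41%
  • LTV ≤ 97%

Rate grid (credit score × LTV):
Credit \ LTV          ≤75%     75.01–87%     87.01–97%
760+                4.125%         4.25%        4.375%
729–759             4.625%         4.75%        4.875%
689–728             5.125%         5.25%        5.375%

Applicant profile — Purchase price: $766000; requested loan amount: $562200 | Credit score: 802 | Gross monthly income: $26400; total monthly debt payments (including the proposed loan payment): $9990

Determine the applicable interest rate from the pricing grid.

4.125%

Credit score 802 ≥ 689; Debt-to-income = 9,990/26,400 = 37.8% — meets 41% limit
LTV: 562,200 ÷ 766,000 = 73.4%, within 97% cap
Score 802 is in the 760+ band; LTV 73.4% is in the ≤75% band → 4.125%.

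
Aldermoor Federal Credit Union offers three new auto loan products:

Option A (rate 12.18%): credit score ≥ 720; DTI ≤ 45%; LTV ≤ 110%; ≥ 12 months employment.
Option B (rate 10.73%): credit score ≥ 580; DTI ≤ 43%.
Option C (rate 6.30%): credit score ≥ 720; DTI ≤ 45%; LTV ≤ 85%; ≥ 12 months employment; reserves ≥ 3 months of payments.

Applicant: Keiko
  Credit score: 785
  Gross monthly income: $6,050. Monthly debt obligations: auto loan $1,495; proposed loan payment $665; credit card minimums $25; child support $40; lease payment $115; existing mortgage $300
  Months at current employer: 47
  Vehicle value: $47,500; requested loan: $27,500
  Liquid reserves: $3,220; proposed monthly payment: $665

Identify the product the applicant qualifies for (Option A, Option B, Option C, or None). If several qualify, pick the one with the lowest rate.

Total debts = (1,495 + 665 + 25 + 40 + 115 + 300) = 2,640; DTI = 2,640/6,050 = 43.6%.
LTV = 27,500/47,500 = 57.9%.
Reserves = 3,220/665 = 4.8 months.
Option A: score 785 ≥ 720; DTI 43.6% ≤ 45%; LTV 57.9% ≤ 110%; employment 47 ≥ 12 mo → qualifies.
Option B: score 785 ≥ 580; DTI 43.6% > 43% → does not qualify.
Option C: score 785 ≥ 720; DTI 43.6% ≤ 45%; LTV 57.9% ≤ 85%; employment 47 ≥ 12 mo; reserves 4.8 ≥ 3 mo → qualifies.
Qualifying: Option A, Option C. Lowest rate is 6.30% → Option C.

Option C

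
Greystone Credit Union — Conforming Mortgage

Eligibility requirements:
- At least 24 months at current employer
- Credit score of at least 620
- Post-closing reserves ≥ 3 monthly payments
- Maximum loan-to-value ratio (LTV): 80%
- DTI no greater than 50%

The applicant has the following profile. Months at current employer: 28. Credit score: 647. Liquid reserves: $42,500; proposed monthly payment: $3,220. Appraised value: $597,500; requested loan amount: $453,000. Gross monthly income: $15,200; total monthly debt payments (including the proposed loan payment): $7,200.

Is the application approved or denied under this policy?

Employment 28 ≥ 24 months
Credit score 647 ≥ 620 (meets)
Reserves: 42,500 ÷ 3,220 = 13.2 months (meets 3-month minimum)
Loan-to-value = 453,000/597,500 = 75.8% — pass (80% max)
Debt-to-income = 7,200/15,200 = 47.4% — meets 50% limit
All criteria satisfied.

Approved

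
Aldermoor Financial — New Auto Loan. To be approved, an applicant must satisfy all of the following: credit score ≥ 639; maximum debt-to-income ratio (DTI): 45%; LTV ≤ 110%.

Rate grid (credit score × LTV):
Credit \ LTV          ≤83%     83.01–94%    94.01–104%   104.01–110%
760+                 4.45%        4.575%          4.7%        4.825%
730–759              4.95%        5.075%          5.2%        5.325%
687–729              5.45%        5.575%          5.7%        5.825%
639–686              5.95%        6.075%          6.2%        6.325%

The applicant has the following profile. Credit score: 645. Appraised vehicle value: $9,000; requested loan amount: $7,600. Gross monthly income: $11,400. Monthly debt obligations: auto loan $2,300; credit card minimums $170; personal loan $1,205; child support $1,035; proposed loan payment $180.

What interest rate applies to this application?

Credit score 645 ≥ 639; Total monthly debts = (2,300 + 170 + 1,205 + 1,035 + 180) = 4,890. DTI: 4,890 ÷ 11,400 = 42.9%, within the 45% cap
Loan-to-value = 7,600/9,000 = 84.4% — pass (110% max)
Score 645 is in the 639–686 band; LTV 84.4% is in the 83.01–94% band → 6.075%.

6.075%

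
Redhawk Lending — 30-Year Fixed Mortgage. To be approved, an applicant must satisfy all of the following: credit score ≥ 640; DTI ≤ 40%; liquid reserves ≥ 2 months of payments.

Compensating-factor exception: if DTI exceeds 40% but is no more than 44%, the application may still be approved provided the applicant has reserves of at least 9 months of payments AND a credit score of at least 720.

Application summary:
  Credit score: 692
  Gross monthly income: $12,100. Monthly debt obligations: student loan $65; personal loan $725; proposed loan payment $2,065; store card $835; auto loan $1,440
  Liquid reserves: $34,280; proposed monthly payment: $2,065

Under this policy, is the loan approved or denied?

Denied

Credit score 692 ≥ 640 (meets base)
Total debts = (65 + 725 + 2,065 + 835 + 1,440) = 5,130. DTI = 5,130/12,100 = 42.4% > 40% — standard DTI limit exceeded.
Reserves = 34,280/2,065 = 16.6 months ≥ 2
DTI 42.4% is within the 40%–44% exception band; checking compensating factors.
Reserves 16.6 ≥ 9 months; credit score 692 < 720.
Compensating-factor requirement not fully met.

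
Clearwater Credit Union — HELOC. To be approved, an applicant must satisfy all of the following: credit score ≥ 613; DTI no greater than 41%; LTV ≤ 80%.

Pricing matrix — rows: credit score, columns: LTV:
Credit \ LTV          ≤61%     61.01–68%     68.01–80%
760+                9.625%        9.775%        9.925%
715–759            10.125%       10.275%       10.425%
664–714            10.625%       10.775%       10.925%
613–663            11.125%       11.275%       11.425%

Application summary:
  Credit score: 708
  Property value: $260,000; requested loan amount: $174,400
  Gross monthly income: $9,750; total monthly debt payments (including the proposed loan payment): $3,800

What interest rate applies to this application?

10.775%

Credit score 708 ≥ 613; DTI = 3,800/9,750 = 39% ≤ 41%
Loan-to-value = 174,400/260,000 = 67.1% — pass (80% max)
Score 708 is in the 664–714 band; LTV 67.1% is in the 61.01–68% band → 10.775%.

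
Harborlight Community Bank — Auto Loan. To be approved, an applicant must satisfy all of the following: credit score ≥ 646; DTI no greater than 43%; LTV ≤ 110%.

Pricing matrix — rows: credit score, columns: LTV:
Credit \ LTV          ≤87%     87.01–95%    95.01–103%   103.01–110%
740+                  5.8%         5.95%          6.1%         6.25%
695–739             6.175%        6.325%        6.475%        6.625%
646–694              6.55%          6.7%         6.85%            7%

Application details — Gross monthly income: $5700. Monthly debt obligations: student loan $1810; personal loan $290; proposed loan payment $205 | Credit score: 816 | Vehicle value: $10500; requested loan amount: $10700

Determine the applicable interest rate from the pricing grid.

6.1%

Credit score 816 ≥ 646; Total monthly debts = (1,810 + 290 + 205) = 2,305. Debt-to-income = 2,305/5,700 = 40.4% — meets 43% limit
LTV: 10,700 ÷ 10,500 = 101.9%, within 110% cap
Credit 816 → row 740+; LTV 101.9% → column 95.01–103%. Grid cell → 6.1%.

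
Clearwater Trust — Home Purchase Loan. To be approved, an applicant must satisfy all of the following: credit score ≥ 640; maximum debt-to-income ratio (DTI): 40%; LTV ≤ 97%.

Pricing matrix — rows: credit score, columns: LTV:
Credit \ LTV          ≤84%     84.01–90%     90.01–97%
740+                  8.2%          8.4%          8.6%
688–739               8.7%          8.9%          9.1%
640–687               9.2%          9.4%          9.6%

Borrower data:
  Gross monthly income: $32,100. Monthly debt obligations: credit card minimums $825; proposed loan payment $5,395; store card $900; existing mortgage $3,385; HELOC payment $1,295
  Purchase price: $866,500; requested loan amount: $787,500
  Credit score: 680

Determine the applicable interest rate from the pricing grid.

Credit score 680 ≥ 640; Total monthly debts = (825 + 5,395 + 900 + 3,385 + 1,295) = 11,800. DTI = 11,800/32,100 = 36.8% ≤ 40%
LTV = 787,500/866,500 = 90.9% ≤ 97%
Credit 680 → row 640–687; LTV 90.9% → column 90.01–97%. Grid cell → 9.6%.

9.6%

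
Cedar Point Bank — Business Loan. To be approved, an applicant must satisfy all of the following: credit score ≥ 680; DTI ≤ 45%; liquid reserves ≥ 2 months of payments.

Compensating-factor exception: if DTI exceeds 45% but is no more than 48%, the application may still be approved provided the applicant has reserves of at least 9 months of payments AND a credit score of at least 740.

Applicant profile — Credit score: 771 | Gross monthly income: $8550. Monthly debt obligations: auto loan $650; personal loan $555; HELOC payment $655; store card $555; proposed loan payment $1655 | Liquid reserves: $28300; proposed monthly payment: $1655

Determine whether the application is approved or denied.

Credit score 771 ≥ 680 (meets base)
Total debts = (650 + 555 + 655 + 555 + 1,655) = 4,070. DTI = 4,070/8,550 = 47.6% > 45% — standard DTI limit exceeded.
Reserves = 28,300/1,655 = 17.1 months ≥ 2
47.6% falls in the override range (45%–48%), so the compensating-factor test applies.
Reserves 17.1 ≥ 9 months; credit score 771 ≥ 740.
Both override conditions satisfied; DTI exception granted.

Approved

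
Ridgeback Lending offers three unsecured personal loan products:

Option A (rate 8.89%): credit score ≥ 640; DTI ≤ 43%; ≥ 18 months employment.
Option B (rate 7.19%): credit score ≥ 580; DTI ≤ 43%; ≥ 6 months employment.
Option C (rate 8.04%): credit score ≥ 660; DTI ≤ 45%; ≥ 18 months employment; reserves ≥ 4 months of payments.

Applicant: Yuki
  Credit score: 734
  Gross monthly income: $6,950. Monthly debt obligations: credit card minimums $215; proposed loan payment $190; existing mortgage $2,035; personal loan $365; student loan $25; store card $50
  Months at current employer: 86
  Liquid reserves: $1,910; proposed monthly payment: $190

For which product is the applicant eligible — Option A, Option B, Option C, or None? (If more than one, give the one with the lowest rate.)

Total debts = (215 + 190 + 2,035 + 365 + 25 + 50) = 2,880; DTI = 2,880/6,950 = 41.4%.
Reserves = 1,910/190 = 10.1 months.
Option A: score 734 ≥ 640; DTI 41.4% ≤ 43%; employment 86 ≥ 18 mo → qualifies.
Option B: score 734 ≥ 580; DTI 41.4% ≤ 43%; employment 86 ≥ 6 mo → qualifies.
Option C: score 734 ≥ 660; DTI 41.4% ≤ 45%; employment 86 ≥ 18 mo; reserves 10.1 ≥ 4 mo → qualifies.
Qualifying: Option A, Option B, Option C. Lowest rate is 7.19% → Option B.

Option B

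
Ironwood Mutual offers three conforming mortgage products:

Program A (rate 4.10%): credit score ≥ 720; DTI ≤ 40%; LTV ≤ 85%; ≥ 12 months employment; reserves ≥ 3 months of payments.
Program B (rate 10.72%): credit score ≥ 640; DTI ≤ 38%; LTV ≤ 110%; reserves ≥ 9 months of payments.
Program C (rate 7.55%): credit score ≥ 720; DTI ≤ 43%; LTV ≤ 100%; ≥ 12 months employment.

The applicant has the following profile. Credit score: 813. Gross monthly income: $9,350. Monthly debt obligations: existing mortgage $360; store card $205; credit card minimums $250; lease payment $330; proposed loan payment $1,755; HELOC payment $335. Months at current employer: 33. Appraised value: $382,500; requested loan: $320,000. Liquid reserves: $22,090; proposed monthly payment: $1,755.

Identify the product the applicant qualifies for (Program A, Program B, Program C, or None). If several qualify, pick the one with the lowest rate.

Program A

Total debts = (360 + 205 + 250 + 330 + 1,755 + 335) = 3,235; DTI = 3,235/9,350 = 34.6%.
LTV = 320,000/382,500 = 83.7%.
Reserves = 22,090/1,755 = 12.6 months.
Program A: score 813 ≥ 720; DTI 34.6% ≤ 40%; LTV 83.7% ≤ 85%; employment 33 ≥ 12 mo; reserves 12.6 ≥ 3 mo → qualifies.
Program B: score 813 ≥ 640; DTI 34.6% ≤ 38%; LTV 83.7% ≤ 110%; reserves 12.6 ≥ 9 mo → qualifies.
Program C: score 813 ≥ 720; DTI 34.6% ≤ 43%; LTV 83.7% ≤ 100%; employment 33 ≥ 12 mo → qualifies.
Qualifying: Program A, Program B, Program C. Lowest rate is 4.10% → Program A.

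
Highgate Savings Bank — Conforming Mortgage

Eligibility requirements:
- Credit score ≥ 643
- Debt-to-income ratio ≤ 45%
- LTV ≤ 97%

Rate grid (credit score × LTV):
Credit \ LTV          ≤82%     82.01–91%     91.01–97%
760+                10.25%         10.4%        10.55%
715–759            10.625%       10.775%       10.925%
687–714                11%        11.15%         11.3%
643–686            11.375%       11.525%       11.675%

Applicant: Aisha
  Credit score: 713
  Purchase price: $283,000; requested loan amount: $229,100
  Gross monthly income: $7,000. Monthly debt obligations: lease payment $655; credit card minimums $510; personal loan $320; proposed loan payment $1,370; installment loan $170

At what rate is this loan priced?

11%

Credit score 713 ≥ 643; Total monthly debts = (655 + 510 + 320 + 1,370 + 170) = 3,025. Debt-to-income = 3,025/7,000 = 43.2% — meets 45% limit
LTV = 229,100/283,000 = 81% ≤ 97%
Credit 713 → row 687–714; LTV 81% → column ≤82%. Grid cell → 11%.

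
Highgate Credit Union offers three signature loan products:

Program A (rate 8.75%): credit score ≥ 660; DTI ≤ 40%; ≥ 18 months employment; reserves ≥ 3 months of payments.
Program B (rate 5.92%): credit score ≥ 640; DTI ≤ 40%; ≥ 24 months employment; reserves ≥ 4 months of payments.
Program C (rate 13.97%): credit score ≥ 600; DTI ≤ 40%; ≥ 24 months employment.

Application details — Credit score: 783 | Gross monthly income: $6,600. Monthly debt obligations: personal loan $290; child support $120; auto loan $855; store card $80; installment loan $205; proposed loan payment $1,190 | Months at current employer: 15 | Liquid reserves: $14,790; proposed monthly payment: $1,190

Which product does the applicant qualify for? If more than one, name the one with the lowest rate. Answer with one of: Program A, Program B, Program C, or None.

None

Total debts = (290 + 120 + 855 + 80 + 205 + 1,190) = 2,740; DTI = 2,740/6,600 = 41.5%.
Reserves = 14,790/1,190 = 12.4 months.
Program A: score 783 ≥ 660; DTI 41.5% > 40%; employment 15 < 18 mo; reserves 12.4 ≥ 3 mo → does not qualify.
Program B: score 783 ≥ 640; DTI 41.5% > 40%; employment 15 < 24 mo; reserves 12.4 ≥ 4 mo → does not qualify.
Program C: score 783 ≥ 600; DTI 41.5% > 40%; employment 15 < 24 mo → does not qualify.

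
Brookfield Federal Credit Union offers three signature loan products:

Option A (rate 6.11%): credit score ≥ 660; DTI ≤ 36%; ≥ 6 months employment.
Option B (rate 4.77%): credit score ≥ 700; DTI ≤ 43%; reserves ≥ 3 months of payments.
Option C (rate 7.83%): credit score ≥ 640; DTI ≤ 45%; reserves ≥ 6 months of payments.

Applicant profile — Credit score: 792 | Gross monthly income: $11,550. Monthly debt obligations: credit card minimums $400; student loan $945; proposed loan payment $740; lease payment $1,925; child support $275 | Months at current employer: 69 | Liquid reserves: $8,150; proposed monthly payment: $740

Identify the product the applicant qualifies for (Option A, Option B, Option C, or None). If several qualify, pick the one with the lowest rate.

Total debts = (400 + 945 + 740 + 1,925 + 275) = 4,285; DTI = 4,285/11,550 = 37.1%.
Reserves = 8,150/740 = 11.0 months.
Option A: score 792 ≥ 660; DTI 37.1% > 36%; employment 69 ≥ 6 mo → does not qualify.
Option B: score 792 ≥ 700; DTI 37.1% ≤ 43%; reserves 11.0 ≥ 3 mo → qualifies.
Option C: score 792 ≥ 640; DTI 37.1% ≤ 45%; reserves 11.0 ≥ 6 mo → qualifies.
Qualifying: Option B, Option C. Lowest rate is 4.77% → Option B.

Option B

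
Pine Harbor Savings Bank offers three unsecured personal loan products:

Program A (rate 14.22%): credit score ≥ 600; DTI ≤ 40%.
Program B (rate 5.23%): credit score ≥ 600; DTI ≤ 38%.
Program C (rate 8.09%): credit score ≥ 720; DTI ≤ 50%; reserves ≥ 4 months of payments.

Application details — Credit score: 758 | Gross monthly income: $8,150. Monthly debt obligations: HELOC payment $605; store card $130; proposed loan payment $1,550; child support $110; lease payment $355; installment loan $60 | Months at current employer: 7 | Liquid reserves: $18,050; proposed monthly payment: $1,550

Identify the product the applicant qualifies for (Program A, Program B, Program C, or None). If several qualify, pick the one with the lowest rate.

Total debts = (605 + 130 + 1,550 + 110 + 355 + 60) = 2,810; DTI = 2,810/8,150 = 34.5%.
Reserves = 18,050/1,550 = 11.6 months.
Program A: score 758 ≥ 600; DTI 34.5% ≤ 40% → qualifies.
Program B: score 758 ≥ 600; DTI 34.5% ≤ 38% → qualifies.
Program C: score 758 ≥ 720; DTI 34.5% ≤ 50%; reserves 11.6 ≥ 4 mo → qualifies.
Qualifying: Program A, Program B, Program C. Lowest rate is 5.23% → Program B.

Program B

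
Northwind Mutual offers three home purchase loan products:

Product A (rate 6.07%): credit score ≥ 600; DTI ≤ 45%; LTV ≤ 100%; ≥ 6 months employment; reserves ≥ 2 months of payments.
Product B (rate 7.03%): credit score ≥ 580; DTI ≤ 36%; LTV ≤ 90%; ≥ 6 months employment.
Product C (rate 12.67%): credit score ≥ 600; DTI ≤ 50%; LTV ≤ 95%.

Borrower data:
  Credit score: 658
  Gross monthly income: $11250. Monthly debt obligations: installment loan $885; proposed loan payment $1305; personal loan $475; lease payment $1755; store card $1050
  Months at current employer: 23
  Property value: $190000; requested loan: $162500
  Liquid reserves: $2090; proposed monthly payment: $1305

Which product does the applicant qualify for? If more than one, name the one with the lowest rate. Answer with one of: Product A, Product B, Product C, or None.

Total debts = (885 + 1,305 + 475 + 1,755 + 1,050) = 5,470; DTI = 5,470/11,250 = 48.6%.
LTV = 162,500/190,000 = 85.5%.
Reserves = 2,090/1,305 = 1.6 months.
Product A: score 658 ≥ 600; DTI 48.6% > 45%; LTV 85.5% ≤ 100%; employment 23 ≥ 6 mo; reserves 1.6 < 2 mo → does not qualify.
Product B: score 658 ≥ 580; DTI 48.6% > 36%; LTV 85.5% ≤ 90%; employment 23 ≥ 6 mo → does not qualify.
Product C: score 658 ≥ 600; DTI 48.6% ≤ 50%; LTV 85.5% ≤ 95% → qualifies.

Product C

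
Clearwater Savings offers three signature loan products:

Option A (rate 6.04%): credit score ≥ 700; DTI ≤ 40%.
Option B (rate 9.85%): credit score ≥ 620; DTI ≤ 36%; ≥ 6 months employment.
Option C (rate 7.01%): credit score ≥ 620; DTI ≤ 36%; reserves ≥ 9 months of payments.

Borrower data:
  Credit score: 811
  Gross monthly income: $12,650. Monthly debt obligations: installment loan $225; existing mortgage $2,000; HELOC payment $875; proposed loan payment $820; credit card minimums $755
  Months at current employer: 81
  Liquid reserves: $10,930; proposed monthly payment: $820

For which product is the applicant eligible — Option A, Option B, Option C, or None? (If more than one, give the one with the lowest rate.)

Option A

Total debts = (225 + 2,000 + 875 + 820 + 755) = 4,675; DTI = 4,675/12,650 = 37%.
Reserves = 10,930/820 = 13.3 months.
Option A: score 811 ≥ 700; DTI 37% ≤ 40% → qualifies.
Option B: score 811 ≥ 620; DTI 37% > 36%; employment 81 ≥ 6 mo → does not qualify.
Option C: score 811 ≥ 620; DTI 37% > 36%; reserves 13.3 ≥ 9 mo → does not qualify.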